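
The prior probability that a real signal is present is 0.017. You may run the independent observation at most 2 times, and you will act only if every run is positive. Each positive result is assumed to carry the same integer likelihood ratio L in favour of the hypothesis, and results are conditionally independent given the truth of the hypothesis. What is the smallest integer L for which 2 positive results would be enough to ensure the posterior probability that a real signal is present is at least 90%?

Prior odds = 0.017/0.983 = 17/983.
Target odds = 0.9/0.1 = 9.
Need L² ≥ 9 ÷ (17/983) = 8847/17.
22² = 484 < 8847/17 ≤ 529 = 23², so L = 23.

23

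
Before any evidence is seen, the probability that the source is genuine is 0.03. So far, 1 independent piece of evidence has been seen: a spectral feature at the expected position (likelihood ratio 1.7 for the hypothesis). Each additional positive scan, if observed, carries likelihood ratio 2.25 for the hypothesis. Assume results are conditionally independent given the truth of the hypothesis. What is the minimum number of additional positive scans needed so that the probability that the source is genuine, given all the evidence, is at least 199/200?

Prior odds = 0.03/0.97 = 3/97.
Bayes factor of the evidence already in hand = 1.7.
Odds after that evidence = (3/97) × 1.7 = 51/970.
Target odds = 0.995/0.005 = 199.
Need 2.25ⁿ ≥ 199 ÷ (51/970) = 193030/51.
2.25¹⁰ ≈3325.26 falls short of 193030/51 but 2.25¹¹ ≈7481.83 reaches it, so n = 11.

11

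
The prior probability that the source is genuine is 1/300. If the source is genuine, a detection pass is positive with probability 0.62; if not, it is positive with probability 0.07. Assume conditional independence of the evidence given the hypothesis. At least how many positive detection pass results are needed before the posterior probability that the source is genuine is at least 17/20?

4

Prior odds = (1/300)/(299/300) = 1/299.
Likelihood ratio of a positive = 0.62/0.07 = 62/7.
Target odds: 0.85 ÷ 0.15 = 17/3.
Need (1/299) × (62/7)ⁿ ≥ 17/3, i.e. (62/7)ⁿ ≥ 5083/3.
(62/7)³ = 238328/343 falls short of 5083/3 but (62/7)⁴ = 14776336/2401 reaches it, so n = 4.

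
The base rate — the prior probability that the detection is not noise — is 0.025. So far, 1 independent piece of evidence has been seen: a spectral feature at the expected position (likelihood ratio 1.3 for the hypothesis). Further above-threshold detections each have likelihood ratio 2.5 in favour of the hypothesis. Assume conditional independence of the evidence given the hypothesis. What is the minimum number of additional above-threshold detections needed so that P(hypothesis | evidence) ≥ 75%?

5

Prior odds = 0.025/0.975 = 1/39.
Bayes factor of the evidence already in hand = 1.3.
Odds after that evidence = (1/39) × 1.3 = 1/30.
Target odds = 0.75/0.25 = 3.
Need 2.5ⁿ ≥ 3 ÷ (1/30) = 90.
2.5⁴ = 39.0625 falls short of 90 but 2.5⁵ = 97.65625 reaches it, so n = 5.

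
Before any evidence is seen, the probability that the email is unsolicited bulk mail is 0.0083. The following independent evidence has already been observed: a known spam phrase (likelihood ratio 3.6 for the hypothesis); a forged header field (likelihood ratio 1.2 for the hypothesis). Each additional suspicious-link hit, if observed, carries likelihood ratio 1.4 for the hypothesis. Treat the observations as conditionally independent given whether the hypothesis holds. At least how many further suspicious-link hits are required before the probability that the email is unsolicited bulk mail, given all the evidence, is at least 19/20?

Prior odds = 0.0083/0.9917 = 83/9917.
Combined Bayes factor of the evidence already in hand = 3.6 × 1.2 = 4.32.
Odds after that evidence = (83/9917) × 4.32 = 8964/247925.
Target odds = 0.95/0.05 = 19.
Need 1.4ⁿ ≥ 19 ÷ (8964/247925) = 4710575/8964.
1.4¹⁸ ≈426.879 falls short of 4710575/8964 but 1.4¹⁹ ≈597.63 reaches it, so n = 19.

19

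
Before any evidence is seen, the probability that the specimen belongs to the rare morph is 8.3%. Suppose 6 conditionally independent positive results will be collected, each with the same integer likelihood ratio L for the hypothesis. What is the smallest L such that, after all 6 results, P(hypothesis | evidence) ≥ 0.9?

3

Prior odds = 0.083/0.917 = 83/917.
Target odds = 0.9/0.1 = 9.
Need L⁶ ≥ 9 ÷ (83/917) = 8253/83.
2⁶ = 64 < 8253/83 ≤ 729 = 3⁶, so L = 3.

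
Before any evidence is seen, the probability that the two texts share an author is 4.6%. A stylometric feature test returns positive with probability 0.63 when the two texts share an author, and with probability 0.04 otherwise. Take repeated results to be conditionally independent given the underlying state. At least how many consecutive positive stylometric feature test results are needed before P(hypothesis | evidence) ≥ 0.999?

4

Prior odds: 0.046 ÷ 0.954 = 23/477.
Likelihood ratio of a positive result = 0.63/0.04 = 15.75.
Target odds: 0.999 ÷ 0.001 = 999.
Require 15.75ⁿ ≥ 999 ÷ (23/477) = 476523/23.
15.75³ = 3906.984375 falls short of 476523/23 but 15.75⁴ = 15752961/256 reaches it, so n = 4.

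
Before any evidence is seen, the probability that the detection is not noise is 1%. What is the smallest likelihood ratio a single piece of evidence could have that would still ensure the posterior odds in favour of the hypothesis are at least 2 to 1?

Prior odds = 0.01/0.99 = 1/99.
Target odds = 2.
Required Bayes factor = 2 ÷ (1/99) = 198.

198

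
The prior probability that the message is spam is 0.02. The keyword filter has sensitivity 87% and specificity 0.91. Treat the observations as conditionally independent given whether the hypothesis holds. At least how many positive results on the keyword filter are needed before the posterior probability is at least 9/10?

3

Prior odds = 0.02/0.98 = 1/49.
False-positive rate = 1 − 0.91 = 0.09; likelihood ratio of a positive = 0.87/0.09 = 29/3.
Target odds: 0.9 ÷ 0.1 = 9.
Need (1/49) × (29/3)ⁿ ≥ 9, i.e. (29/3)ⁿ ≥ 441.
(29/3)² = 841/9 falls short of 441 but (29/3)³ = 24389/27 reaches it, so n = 3.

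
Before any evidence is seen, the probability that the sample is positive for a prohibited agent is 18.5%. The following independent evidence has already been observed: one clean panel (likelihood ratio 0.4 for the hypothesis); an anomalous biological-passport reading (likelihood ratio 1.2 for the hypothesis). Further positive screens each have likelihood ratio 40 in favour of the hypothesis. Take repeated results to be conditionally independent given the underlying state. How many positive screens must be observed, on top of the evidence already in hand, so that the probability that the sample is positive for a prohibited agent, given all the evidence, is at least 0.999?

3

Prior odds = 0.185/0.815 = 37/163.
Combined Bayes factor of the evidence already in hand = 0.4 × 1.2 = 0.48.
Odds after that evidence = (37/163) × 0.48 = 444/4075.
Target odds = 0.999/0.001 = 999.
Need 40ⁿ ≥ 999 ÷ (444/4075) = 9168.75.
40² = 1600 falls short of 9168.75 but 40³ = 64000 reaches it, so n = 3.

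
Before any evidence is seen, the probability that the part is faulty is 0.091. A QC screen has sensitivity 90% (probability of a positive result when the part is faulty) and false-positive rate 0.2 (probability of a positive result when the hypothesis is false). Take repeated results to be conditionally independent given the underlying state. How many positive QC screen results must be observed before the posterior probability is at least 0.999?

7

Prior odds: 0.091 ÷ 0.909 = 91/909.
Likelihood ratio of a positive result = 0.9/0.2 = 4.5.
Target odds: 0.999 ÷ 0.001 = 999.
Need (91/909) × 4.5ⁿ ≥ 999, i.e. 4.5ⁿ ≥ 908091/91.
4.5⁶ = 8303.765625 falls short of 908091/91 but 4.5⁷ = 4782969/128 reaches it, so n = 7.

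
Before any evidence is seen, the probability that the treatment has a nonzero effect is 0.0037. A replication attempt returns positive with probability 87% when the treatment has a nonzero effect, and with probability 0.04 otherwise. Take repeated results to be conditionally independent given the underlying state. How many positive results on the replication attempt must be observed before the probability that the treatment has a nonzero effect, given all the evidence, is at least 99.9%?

5

Prior odds = 0.0037/0.9963 = 37/9963.
Likelihood ratio of a positive result = 0.87/0.04 = 21.75.
Target odds: 0.999 ÷ 0.001 = 999.
Require 21.75ⁿ ≥ 999 ÷ (37/9963) = 269001.
21.75⁴ = 57289761/256 falls short of 269001 but 21.75⁵ ≈4.86739e+06 reaches it, so n = 5.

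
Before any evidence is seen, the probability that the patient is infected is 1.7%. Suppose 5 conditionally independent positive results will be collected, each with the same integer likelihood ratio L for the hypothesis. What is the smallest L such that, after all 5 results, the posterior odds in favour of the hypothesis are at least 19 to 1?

5

Prior odds = 0.017/0.983 = 17/983.
Target odds = 19.
Need L⁵ ≥ 19 ÷ (17/983) = 18677/17.
4⁵ = 1024 < 18677/17 ≤ 3125 = 5⁵, so L = 5.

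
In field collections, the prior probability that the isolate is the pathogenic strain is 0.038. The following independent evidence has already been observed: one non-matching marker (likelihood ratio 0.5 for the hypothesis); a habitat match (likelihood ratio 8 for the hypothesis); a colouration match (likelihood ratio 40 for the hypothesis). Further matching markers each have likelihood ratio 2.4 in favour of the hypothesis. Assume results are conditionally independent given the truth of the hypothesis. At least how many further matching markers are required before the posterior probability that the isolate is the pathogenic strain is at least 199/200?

4

Prior odds = 0.038/0.962 = 19/481.
Combined Bayes factor of the evidence already in hand = 0.5 × 8 × 40 = 160.
Odds after that evidence = (19/481) × 160 = 3040/481.
Target odds = 0.995/0.005 = 199.
Need 2.4ⁿ ≥ 199 ÷ (3040/481) = 95719/3040.
2.4³ = 13.824 falls short of 95719/3040 but 2.4⁴ = 33.1776 reaches it, so n = 4.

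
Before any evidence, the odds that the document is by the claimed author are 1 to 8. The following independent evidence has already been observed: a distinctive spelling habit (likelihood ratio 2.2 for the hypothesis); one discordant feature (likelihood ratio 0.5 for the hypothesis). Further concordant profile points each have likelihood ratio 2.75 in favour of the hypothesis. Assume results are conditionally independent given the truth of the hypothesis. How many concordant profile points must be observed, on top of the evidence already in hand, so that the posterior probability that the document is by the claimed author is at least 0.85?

Prior odds = 0.125.
Combined Bayes factor of the evidence already in hand = 2.2 × 0.5 = 1.1.
Odds after that evidence = 0.125 × 1.1 = 0.1375.
Target odds = 0.85/0.15 = 17/3.
Need 2.75ⁿ ≥ 17/3 ÷ 0.1375 = 1360/33.
2.75³ = 20.796875 falls short of 1360/33 but 2.75⁴ = 57.19140625 reaches it, so n = 4.

4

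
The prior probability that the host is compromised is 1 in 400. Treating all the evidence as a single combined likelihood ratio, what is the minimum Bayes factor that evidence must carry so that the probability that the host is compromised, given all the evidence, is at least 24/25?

9576

Prior odds = 0.0025/0.9975 = 1/399.
Target odds = 0.96/0.04 = 24.
Required Bayes factor = 24 ÷ (1/399) = 9576.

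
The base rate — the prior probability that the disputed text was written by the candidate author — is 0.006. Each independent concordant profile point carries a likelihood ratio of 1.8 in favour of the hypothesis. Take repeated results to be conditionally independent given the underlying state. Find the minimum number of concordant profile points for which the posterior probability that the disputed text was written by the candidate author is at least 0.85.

12

Prior odds: 0.006 ÷ 0.994 = 3/497.
Likelihood ratio per concordant profile point = 1.8.
Target odds: 0.85 ÷ 0.15 = 17/3.
Need (3/497) × 1.8ⁿ ≥ 17/3, i.e. 1.8ⁿ ≥ 8449/9.
1.8¹¹ ≈642.684 falls short of 8449/9 but 1.8¹² ≈1156.83 reaches it, so n = 12.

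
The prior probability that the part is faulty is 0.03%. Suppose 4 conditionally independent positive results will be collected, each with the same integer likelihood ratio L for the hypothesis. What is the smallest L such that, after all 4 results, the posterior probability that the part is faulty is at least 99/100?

Prior odds = 0.0003/0.9997 = 3/9997.
Target odds = 0.99/0.01 = 99.
Need L⁴ ≥ 99 ÷ (3/9997) = 329901.
23⁴ = 279841 < 329901 ≤ 331776 = 24⁴, so L = 24.

24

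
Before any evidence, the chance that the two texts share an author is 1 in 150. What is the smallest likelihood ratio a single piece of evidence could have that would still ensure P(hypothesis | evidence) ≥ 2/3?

Prior odds = (1/150)/(149/150) = 1/149.
Target odds = (2/3)/(1/3) = 2.
Required Bayes factor = 2 ÷ (1/149) = 298.

298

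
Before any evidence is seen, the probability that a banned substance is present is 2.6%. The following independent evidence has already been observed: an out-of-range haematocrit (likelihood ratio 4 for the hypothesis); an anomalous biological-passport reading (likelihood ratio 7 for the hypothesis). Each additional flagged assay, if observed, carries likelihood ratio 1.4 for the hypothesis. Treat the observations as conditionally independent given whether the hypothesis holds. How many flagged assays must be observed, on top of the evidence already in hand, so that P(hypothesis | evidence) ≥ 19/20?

Prior odds = 0.026/0.974 = 13/487.
Combined Bayes factor of the evidence already in hand = 4 × 7 = 28.
Odds after that evidence = (13/487) × 28 = 364/487.
Target odds = 0.95/0.05 = 19.
Need 1.4ⁿ ≥ 19 ÷ (364/487) = 9253/364.
1.4⁹ = 40353607/1953125 falls short of 9253/364 but 1.4¹⁰ = 282475249/9765625 reaches it, so n = 10.

10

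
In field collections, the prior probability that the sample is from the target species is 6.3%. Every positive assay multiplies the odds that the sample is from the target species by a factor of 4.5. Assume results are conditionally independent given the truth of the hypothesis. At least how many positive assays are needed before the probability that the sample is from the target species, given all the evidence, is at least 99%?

5

Prior odds = 0.063/0.937 = 63/937.
Likelihood ratio per positive assay = 4.5.
Target odds: 0.99 ÷ 0.01 = 99.
Require 4.5ⁿ ≥ 99 ÷ (63/937) = 10307/7.
4.5⁴ = 410.0625 falls short of 10307/7 but 4.5⁵ = 1845.28125 reaches it, so n = 5.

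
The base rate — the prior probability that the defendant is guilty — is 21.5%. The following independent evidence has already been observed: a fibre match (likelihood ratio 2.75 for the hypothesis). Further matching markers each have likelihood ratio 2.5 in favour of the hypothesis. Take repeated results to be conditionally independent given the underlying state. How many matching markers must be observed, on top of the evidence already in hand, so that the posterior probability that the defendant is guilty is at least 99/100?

Prior odds = 0.215/0.785 = 43/157.
Bayes factor of the evidence already in hand = 2.75.
Odds after that evidence = (43/157) × 2.75 = 473/628.
Target odds = 0.99/0.01 = 99.
Need 2.5ⁿ ≥ 99 ÷ (473/628) = 5652/43.
2.5⁵ = 97.65625 falls short of 5652/43 but 2.5⁶ = 244.140625 reaches it, so n = 6.

6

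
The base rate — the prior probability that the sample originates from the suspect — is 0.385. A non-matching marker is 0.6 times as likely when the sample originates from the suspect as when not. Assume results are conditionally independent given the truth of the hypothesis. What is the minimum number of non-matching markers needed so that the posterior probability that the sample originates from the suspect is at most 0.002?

12

Prior odds: 0.385 ÷ 0.615 = 77/123.
Likelihood ratio per non-matching marker = 0.6.
Target posterior odds = 0.002/0.998 = 1/499.
Require 0.6ⁿ ≤ 1/499 ÷ (77/123) = 123/38423.
0.6¹¹ = 177147/48828125 is still above 123/38423 but 0.6¹² = 531441/244140625 is at or below it, so n = 12.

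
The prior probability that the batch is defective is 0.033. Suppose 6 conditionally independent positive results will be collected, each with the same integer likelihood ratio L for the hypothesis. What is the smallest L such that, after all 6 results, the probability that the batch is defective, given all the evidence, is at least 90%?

3

Prior odds = 0.033/0.967 = 33/967.
Target odds = 0.9/0.1 = 9.
Need L⁶ ≥ 9 ÷ (33/967) = 2901/11.
2⁶ = 64 < 2901/11 ≤ 729 = 3⁶, so L = 3.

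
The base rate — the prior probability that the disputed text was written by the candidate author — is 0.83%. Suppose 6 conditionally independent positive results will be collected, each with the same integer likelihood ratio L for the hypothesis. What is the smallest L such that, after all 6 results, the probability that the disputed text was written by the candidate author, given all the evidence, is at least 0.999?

Prior odds = 0.0083/0.9917 = 83/9917.
Target odds = 0.999/0.001 = 999.
Need L⁶ ≥ 999 ÷ (83/9917) = 9907083/83.
7⁶ = 117649 < 9907083/83 ≤ 262144 = 8⁶, so L = 8.

8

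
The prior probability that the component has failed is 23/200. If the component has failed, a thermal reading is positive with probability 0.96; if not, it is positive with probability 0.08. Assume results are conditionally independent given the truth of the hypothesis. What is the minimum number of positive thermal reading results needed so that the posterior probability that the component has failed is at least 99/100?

Prior odds: 0.115 ÷ 0.885 = 23/177.
Likelihood ratio of a positive = 0.96/0.08 = 12.
Target odds: 0.99 ÷ 0.01 = 99.
Require 12ⁿ ≥ 99 ÷ (23/177) = 17523/23.
12² = 144 falls short of 17523/23 but 12³ = 1728 reaches it, so n = 3.

3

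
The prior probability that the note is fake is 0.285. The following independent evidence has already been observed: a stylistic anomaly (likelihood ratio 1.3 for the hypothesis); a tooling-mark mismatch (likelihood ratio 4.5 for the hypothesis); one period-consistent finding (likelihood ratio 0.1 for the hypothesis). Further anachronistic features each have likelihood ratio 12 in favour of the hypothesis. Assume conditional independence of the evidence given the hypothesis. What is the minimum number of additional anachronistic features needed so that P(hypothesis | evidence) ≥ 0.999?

4

Prior odds = 0.285/0.715 = 57/143.
Combined Bayes factor of the evidence already in hand = 1.3 × 4.5 × 0.1 = 0.585.
Odds after that evidence = (57/143) × 0.585 = 513/2200.
Target odds = 0.999/0.001 = 999.
Need 12ⁿ ≥ 999 ÷ (513/2200) = 81400/19.
12³ = 1728 falls short of 81400/19 but 12⁴ = 20736 reaches it, so n = 4.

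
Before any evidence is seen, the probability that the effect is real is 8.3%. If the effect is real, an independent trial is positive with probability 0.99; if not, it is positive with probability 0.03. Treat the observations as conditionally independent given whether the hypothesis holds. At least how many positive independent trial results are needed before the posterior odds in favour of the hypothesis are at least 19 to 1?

Prior odds: 0.083 ÷ 0.917 = 83/917.
Likelihood ratio of a positive = 0.99/0.03 = 33.
Target odds = 19.
Need (83/917) × 33ⁿ ≥ 19, i.e. 33ⁿ ≥ 17423/83.
33¹ = 33 falls short of 17423/83 but 33² = 1089 reaches it, so n = 2.

2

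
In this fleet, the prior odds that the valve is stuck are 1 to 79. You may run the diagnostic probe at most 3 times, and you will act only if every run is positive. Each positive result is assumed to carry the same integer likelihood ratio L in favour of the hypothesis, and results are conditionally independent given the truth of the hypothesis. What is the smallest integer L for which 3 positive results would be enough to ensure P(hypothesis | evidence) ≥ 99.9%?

43

Prior odds = 1/79.
Target odds = 0.999/0.001 = 999.
Need L³ ≥ 999 ÷ (1/79) = 78921.
42³ = 74088 < 78921 ≤ 79507 = 43³, so L = 43.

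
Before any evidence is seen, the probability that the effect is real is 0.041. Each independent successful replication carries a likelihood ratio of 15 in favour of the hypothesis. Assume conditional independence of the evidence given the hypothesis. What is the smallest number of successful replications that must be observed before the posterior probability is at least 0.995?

4

Prior odds: 0.041 ÷ 0.959 = 41/959.
Likelihood ratio per successful replication = 15.
Target odds: 0.995 ÷ 0.005 = 199.
Need (41/959) × 15ⁿ ≥ 199, i.e. 15ⁿ ≥ 190841/41.
15³ = 3375 falls short of 190841/41 but 15⁴ = 50625 reaches it, so n = 4.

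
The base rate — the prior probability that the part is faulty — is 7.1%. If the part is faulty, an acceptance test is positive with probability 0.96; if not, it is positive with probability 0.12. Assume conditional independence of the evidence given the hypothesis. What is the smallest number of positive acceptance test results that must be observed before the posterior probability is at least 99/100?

4

Prior odds: 0.071 ÷ 0.929 = 71/929.
Likelihood ratio of a positive = 0.96/0.12 = 8.
Target odds: 0.99 ÷ 0.01 = 99.
Require 8ⁿ ≥ 99 ÷ (71/929) = 91971/71.
8³ = 512 falls short of 91971/71 but 8⁴ = 4096 reaches it, so n = 4.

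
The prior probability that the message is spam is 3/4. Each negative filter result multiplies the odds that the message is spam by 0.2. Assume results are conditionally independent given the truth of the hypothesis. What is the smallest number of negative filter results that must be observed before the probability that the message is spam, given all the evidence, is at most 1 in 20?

3

Prior odds: 0.75 ÷ 0.25 = 3.
Likelihood ratio per negative filter result = 0.2.
Target odds: 0.05 ÷ 0.95 = 1/19.
Require 0.2ⁿ ≤ 1/19 ÷ 3 = 1/57.
0.2² = 0.04 is still above 1/57 but 0.2³ = 0.008 is at or below it, so n = 3.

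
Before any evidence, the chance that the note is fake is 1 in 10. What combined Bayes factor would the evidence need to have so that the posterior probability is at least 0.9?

Prior odds = 0.1/0.9 = 1/9.
Target odds = 0.9/0.1 = 9.
Required Bayes factor = 9 ÷ (1/9) = 81.

81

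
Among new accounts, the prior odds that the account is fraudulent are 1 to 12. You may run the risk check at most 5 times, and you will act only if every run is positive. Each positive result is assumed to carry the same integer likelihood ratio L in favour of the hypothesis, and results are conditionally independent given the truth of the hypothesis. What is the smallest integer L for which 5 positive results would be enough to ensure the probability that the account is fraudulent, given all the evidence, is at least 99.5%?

Prior odds = 1/12.
Target odds = 0.995/0.005 = 199.
Need L⁵ ≥ 199 ÷ (1/12) = 2388.
4⁵ = 1024 < 2388 ≤ 3125 = 5⁵, so L = 5.

5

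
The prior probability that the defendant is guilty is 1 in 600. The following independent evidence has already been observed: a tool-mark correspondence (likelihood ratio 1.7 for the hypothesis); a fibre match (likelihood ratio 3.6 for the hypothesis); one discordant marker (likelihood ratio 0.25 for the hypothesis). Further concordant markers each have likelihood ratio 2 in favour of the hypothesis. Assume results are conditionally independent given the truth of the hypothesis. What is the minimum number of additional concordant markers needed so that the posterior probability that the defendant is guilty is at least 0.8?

Prior odds = (1/600)/(599/600) = 1/599.
Combined Bayes factor of the evidence already in hand = 1.7 × 3.6 × 0.25 = 1.53.
Odds after that evidence = (1/599) × 1.53 = 153/59900.
Target odds = 0.8/0.2 = 4.
Need 2ⁿ ≥ 4 ÷ (153/59900) = 239600/153.
2¹⁰ = 1024 falls short of 239600/153 but 2¹¹ = 2048 reaches it, so n = 11.

11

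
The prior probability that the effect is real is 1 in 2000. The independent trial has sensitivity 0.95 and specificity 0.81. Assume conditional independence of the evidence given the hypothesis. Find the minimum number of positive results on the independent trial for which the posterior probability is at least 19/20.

Prior odds = 0.0005/0.9995 = 1/1999.
False-positive rate = 1 − 0.81 = 0.19; likelihood ratio of a positive = 0.95/0.19 = 5.
Target odds: 0.95 ÷ 0.05 = 19.
Need (1/1999) × 5ⁿ ≥ 19, i.e. 5ⁿ ≥ 37981.
5⁶ = 15625 falls short of 37981 but 5⁷ = 78125 reaches it, so n = 7.

7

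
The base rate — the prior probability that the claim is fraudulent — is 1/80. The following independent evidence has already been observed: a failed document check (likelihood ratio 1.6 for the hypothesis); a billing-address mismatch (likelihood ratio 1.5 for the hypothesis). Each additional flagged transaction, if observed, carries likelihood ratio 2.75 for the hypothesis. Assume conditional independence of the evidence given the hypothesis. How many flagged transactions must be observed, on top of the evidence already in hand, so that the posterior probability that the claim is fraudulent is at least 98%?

Prior odds = 0.0125/0.9875 = 1/79.
Combined Bayes factor of the evidence already in hand = 1.6 × 1.5 = 2.4.
Odds after that evidence = (1/79) × 2.4 = 12/395.
Target odds = 0.98/0.02 = 49.
Need 2.75ⁿ ≥ 49 ÷ (12/395) = 19355/12.
2.75⁷ = 19487171/16384 falls short of 19355/12 but 2.75⁸ = 214358881/65536 reaches it, so n = 8.

8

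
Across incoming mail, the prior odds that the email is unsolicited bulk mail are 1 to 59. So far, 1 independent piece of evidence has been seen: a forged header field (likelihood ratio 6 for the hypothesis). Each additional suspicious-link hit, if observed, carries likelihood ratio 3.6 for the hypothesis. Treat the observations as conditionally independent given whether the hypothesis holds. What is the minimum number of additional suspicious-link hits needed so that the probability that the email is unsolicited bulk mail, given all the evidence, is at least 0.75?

3

Prior odds = 1/59.
Bayes factor of the evidence already in hand = 6.
Odds after that evidence = (1/59) × 6 = 6/59.
Target odds = 0.75/0.25 = 3.
Need 3.6ⁿ ≥ 3 ÷ (6/59) = 29.5.
3.6² = 12.96 falls short of 29.5 but 3.6³ = 46.656 reaches it, so n = 3.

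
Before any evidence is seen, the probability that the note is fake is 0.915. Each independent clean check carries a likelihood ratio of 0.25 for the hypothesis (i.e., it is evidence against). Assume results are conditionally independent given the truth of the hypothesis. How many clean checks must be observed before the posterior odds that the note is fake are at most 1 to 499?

7

Prior odds = 0.915/0.085 = 183/17.
Likelihood ratio per clean check = 0.25.
Target odds = 1/499.
Require 0.25ⁿ ≤ 1/499 ÷ (183/17) = 17/91317.
0.25⁶ = 1/4096 is still above 17/91317 but 0.25⁷ = 1/16384 is at or below it, so n = 7.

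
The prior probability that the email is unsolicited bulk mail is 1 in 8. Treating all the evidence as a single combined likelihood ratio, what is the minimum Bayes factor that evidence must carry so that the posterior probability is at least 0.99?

693

Prior odds = 0.125/0.875 = 1/7.
Target odds = 0.99/0.01 = 99.
Required Bayes factor = 99 ÷ (1/7) = 693.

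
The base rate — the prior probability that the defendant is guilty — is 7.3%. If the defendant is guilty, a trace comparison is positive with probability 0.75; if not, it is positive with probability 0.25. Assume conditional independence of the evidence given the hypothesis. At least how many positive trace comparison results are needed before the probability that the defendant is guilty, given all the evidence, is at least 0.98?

Prior odds = 0.073/0.927 = 73/927.
Likelihood ratio of a positive = 0.75/0.25 = 3.
Target odds: 0.98 ÷ 0.02 = 49.
Need (73/927) × 3ⁿ ≥ 49, i.e. 3ⁿ ≥ 45423/73.
3⁵ = 243 falls short of 45423/73 but 3⁶ = 729 reaches it, so n = 6.

6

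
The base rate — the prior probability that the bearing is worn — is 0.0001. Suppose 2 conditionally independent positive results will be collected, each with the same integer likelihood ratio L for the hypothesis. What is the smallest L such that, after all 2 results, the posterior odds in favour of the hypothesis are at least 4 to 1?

Prior odds = 0.0001/0.9999 = 1/9999.
Target odds = 4.
Need L² ≥ 4 ÷ (1/9999) = 39996.
199² = 39601 < 39996 ≤ 40000 = 200², so L = 200.

200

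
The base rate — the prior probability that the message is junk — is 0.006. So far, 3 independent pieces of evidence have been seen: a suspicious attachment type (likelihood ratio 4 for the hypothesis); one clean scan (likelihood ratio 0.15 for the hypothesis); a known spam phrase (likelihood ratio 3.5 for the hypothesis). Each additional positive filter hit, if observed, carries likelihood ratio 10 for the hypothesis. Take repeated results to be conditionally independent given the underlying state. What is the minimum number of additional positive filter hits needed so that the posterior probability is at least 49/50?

Prior odds = 0.006/0.994 = 3/497.
Combined Bayes factor of the evidence already in hand = 4 × 0.15 × 3.5 = 2.1.
Odds after that evidence = (3/497) × 2.1 = 9/710.
Target odds = 0.98/0.02 = 49.
Need 10ⁿ ≥ 49 ÷ (9/710) = 34790/9.
10³ = 1000 falls short of 34790/9 but 10⁴ = 10000 reaches it, so n = 4.

4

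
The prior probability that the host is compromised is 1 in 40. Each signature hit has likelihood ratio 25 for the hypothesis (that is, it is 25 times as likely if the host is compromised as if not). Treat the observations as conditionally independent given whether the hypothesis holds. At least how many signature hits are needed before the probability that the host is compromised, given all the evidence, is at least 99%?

Prior odds: 0.025 ÷ 0.975 = 1/39.
Likelihood ratio per signature hit = 25.
Target posterior odds = 0.99/0.01 = 99.
Require 25ⁿ ≥ 99 ÷ (1/39) = 3861.
25² = 625 falls short of 3861 but 25³ = 15625 reaches it, so n = 3.

3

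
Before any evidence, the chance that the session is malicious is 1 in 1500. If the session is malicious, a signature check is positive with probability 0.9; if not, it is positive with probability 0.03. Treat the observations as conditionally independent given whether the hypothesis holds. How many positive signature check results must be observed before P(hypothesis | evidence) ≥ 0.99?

4

Prior odds: (1/1500) ÷ (1499/1500) = 1/1499.
Likelihood ratio of a positive = 0.9/0.03 = 30.
Target posterior odds = 0.99/0.01 = 99.
Need (1/1499) × 30ⁿ ≥ 99, i.e. 30ⁿ ≥ 148401.
30³ = 27000 falls short of 148401 but 30⁴ = 810000 reaches it, so n = 4.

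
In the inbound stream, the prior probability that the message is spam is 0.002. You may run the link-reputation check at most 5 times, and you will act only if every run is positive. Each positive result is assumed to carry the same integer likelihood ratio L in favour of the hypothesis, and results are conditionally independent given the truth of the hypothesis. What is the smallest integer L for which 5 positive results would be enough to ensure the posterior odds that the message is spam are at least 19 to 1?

7

Prior odds = 0.002/0.998 = 1/499.
Target odds = 19.
Need L⁵ ≥ 19 ÷ (1/499) = 9481.
6⁵ = 7776 < 9481 ≤ 16807 = 7⁵, so L = 7.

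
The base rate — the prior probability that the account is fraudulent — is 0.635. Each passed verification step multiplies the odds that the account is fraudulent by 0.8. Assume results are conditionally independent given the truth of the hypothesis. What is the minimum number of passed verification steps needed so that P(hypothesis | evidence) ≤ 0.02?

Prior odds = 0.635/0.365 = 127/73.
Likelihood ratio per passed verification step = 0.8.
Target posterior odds = 0.02/0.98 = 1/49.
Need (127/73) × 0.8ⁿ ≤ 1/49, i.e. 0.8ⁿ ≤ 73/6223.
0.8¹⁹ ≈0.0144115 is still above 73/6223 but 0.8²⁰ ≈0.0115292 is at or below it, so n = 20.

20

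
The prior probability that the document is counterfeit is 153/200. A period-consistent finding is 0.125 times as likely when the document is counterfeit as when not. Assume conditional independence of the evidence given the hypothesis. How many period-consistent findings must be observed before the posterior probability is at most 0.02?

Prior odds: 0.765 ÷ 0.235 = 153/47.
Likelihood ratio per period-consistent finding = 0.125.
Target odds: 0.02 ÷ 0.98 = 1/49.
Need (153/47) × 0.125ⁿ ≤ 1/49, i.e. 0.125ⁿ ≤ 47/7497.
0.125² = 0.015625 is still above 47/7497 but 0.125³ = 0.001953125 is at or below it, so n = 3.

3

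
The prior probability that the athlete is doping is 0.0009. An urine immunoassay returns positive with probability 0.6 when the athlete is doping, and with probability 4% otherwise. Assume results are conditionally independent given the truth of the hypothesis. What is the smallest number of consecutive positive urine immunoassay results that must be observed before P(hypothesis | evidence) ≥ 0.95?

Prior odds: 0.0009 ÷ 0.9991 = 9/9991.
Likelihood ratio of a positive result = 0.6/0.04 = 15.
Target posterior odds = 0.95/0.05 = 19.
Require 15ⁿ ≥ 19 ÷ (9/9991) = 189829/9.
15³ = 3375 falls short of 189829/9 but 15⁴ = 50625 reaches it, so n = 4.

4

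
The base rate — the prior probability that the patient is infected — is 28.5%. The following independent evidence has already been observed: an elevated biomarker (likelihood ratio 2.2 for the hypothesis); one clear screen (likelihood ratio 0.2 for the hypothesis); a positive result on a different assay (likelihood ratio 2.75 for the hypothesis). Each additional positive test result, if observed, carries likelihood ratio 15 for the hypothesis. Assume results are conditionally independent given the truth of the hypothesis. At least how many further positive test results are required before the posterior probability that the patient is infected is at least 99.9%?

Prior odds = 0.285/0.715 = 57/143.
Combined Bayes factor of the evidence already in hand = 2.2 × 0.2 × 2.75 = 1.21.
Odds after that evidence = (57/143) × 1.21 = 627/1300.
Target odds = 0.999/0.001 = 999.
Need 15ⁿ ≥ 999 ÷ (627/1300) = 432900/209.
15² = 225 falls short of 432900/209 but 15³ = 3375 reaches it, so n = 3.

3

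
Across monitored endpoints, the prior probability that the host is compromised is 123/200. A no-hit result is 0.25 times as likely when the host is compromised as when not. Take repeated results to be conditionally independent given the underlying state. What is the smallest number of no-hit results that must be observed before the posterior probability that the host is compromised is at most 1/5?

2

Prior odds: 0.615 ÷ 0.385 = 123/77.
Likelihood ratio per no-hit result = 0.25.
Target posterior odds = 0.2/0.8 = 0.25.
Require 0.25ⁿ ≤ 0.25 ÷ (123/77) = 77/492.
0.25¹ = 0.25 is still above 77/492 but 0.25² = 0.0625 is at or below it, so n = 2.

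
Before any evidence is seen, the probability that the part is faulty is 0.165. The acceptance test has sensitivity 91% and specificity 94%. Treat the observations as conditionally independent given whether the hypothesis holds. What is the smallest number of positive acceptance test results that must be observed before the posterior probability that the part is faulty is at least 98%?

3

Prior odds = 0.165/0.835 = 33/167.
False-positive rate = 1 − 0.94 = 0.06; likelihood ratio of a positive = 0.91/0.06 = 91/6.
Target posterior odds = 0.98/0.02 = 49.
Need (33/167) × (91/6)ⁿ ≥ 49, i.e. (91/6)ⁿ ≥ 8183/33.
(91/6)² = 8281/36 falls short of 8183/33 but (91/6)³ = 753571/216 reaches it, so n = 3.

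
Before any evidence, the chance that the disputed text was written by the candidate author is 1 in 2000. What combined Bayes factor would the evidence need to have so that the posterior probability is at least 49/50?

97951

Prior odds = 0.0005/0.9995 = 1/1999.
Target odds = 0.98/0.02 = 49.
Required Bayes factor = 49 ÷ (1/1999) = 97951.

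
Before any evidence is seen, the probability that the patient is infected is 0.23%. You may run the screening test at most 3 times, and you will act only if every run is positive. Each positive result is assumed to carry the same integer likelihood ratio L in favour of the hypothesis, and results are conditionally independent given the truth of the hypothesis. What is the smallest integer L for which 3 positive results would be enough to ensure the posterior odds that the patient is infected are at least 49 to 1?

Prior odds = 0.0023/0.9977 = 23/9977.
Target odds = 49.
Need L³ ≥ 49 ÷ (23/9977) = 488873/23.
27³ = 19683 < 488873/23 ≤ 21952 = 28³, so L = 28.

28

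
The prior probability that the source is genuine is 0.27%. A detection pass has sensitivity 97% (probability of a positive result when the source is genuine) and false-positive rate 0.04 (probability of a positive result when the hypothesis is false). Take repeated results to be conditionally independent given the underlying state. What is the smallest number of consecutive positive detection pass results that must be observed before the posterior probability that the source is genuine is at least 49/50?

4

Prior odds: 0.0027 ÷ 0.9973 = 27/9973.
Likelihood ratio of a positive result = 0.97/0.04 = 24.25.
Target posterior odds = 0.98/0.02 = 49.
Need (27/9973) × 24.25ⁿ ≥ 49, i.e. 24.25ⁿ ≥ 488677/27.
24.25³ = 912673/64 falls short of 488677/27 but 24.25⁴ = 88529281/256 reaches it, so n = 4.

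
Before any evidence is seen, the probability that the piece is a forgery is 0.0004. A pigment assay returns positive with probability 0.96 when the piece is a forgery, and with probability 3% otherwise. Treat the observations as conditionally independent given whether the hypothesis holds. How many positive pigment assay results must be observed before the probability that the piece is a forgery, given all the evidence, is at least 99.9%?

5

Prior odds = 0.0004/0.9996 = 1/2499.
Likelihood ratio of a positive result = 0.96/0.03 = 32.
Target posterior odds = 0.999/0.001 = 999.
Require 32ⁿ ≥ 999 ÷ (1/2499) = 2496501.
32⁴ = 1048576 falls short of 2496501 but 32⁵ = 33554432 reaches it, so n = 5.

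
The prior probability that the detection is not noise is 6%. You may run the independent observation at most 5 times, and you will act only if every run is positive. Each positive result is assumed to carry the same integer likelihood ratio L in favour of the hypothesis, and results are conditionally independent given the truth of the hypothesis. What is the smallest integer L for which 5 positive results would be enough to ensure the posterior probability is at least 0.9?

Prior odds = 0.06/0.94 = 3/47.
Target odds = 0.9/0.1 = 9.
Need L⁵ ≥ 9 ÷ (3/47) = 141.
2⁵ = 32 < 141 ≤ 243 = 3⁵, so L = 3.

3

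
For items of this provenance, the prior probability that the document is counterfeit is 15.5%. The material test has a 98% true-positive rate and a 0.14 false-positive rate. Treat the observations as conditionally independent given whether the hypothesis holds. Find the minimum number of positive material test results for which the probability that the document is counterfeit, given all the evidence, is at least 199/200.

Prior odds: 0.155 ÷ 0.845 = 31/169.
Likelihood ratio of a positive result = 0.98/0.14 = 7.
Target posterior odds = 0.995/0.005 = 199.
Need (31/169) × 7ⁿ ≥ 199, i.e. 7ⁿ ≥ 33631/31.
7³ = 343 falls short of 33631/31 but 7⁴ = 2401 reaches it, so n = 4.

4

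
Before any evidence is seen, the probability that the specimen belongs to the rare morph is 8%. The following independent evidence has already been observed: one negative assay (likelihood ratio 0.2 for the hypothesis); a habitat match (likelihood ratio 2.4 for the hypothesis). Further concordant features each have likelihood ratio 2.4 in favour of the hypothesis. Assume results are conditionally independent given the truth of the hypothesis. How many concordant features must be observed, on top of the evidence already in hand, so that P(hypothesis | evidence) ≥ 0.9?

Prior odds = 0.08/0.92 = 2/23.
Combined Bayes factor of the evidence already in hand = 0.2 × 2.4 = 0.48.
Odds after that evidence = (2/23) × 0.48 = 24/575.
Target odds = 0.9/0.1 = 9.
Need 2.4ⁿ ≥ 9 ÷ (24/575) = 215.625.
2.4⁶ = 2985984/15625 falls short of 215.625 but 2.4⁷ = 35831808/78125 reaches it, so n = 7.

7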